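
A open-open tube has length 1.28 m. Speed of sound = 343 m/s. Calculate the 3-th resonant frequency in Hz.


Given values:
  Tube type: open-open, L = 1.28 m, c = 343 m/s, n = 3
Formula: f_n = n * c / (2 * L)
Compute 2 * L = 2 * 1.28 = 2.56
f = 3 * 343 / 2.56
f = 401.95

401.95 Hz


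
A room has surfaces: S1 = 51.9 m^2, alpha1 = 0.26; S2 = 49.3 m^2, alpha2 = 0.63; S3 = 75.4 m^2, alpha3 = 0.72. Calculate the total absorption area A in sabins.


Given surfaces:
  Surface 1: 51.9 * 0.26 = 13.494
  Surface 2: 49.3 * 0.63 = 31.059
  Surface 3: 75.4 * 0.72 = 54.288
Formula: A = sum(Si * alpha_i)
A = 13.494 + 31.059 + 54.288
A = 98.84

98.84 sabins


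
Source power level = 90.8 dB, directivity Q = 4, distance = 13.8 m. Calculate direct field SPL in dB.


Given values:
  Lw = 90.8 dB, Q = 4, r = 13.8 m
Formula: SPL = Lw + 10 * log10(Q / (4 * pi * r^2))
Compute 4 * pi * r^2 = 4 * pi * 13.8^2 = 2393.1396
Compute Q / denom = 4 / 2393.1396 = 0.00167144
Compute 10 * log10(0.00167144) = -27.7691
SPL = 90.8 + (-27.7691) = 63.03

63.03 dB


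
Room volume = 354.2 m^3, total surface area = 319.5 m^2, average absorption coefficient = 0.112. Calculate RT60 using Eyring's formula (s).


Given values:
  V = 354.2 m^3, S = 319.5 m^2, alpha = 0.112
Formula: RT60 = 0.161 * V / (-S * ln(1 - alpha))
Compute ln(1 - 0.112) = ln(0.888) = -0.118784
Denominator: -319.5 * -0.118784 = 37.9515
Numerator: 0.161 * 354.2 = 57.0262
RT60 = 57.0262 / 37.9515 = 1.503

1.503 s


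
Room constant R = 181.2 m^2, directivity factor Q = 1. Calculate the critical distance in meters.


Given values:
  R = 181.2 m^2, Q = 1
Formula: d_c = 0.141 * sqrt(Q * R)
Compute Q * R = 1 * 181.2 = 181.2
Compute sqrt(181.2) = 13.4611
d_c = 0.141 * 13.4611 = 1.898

1.898 m


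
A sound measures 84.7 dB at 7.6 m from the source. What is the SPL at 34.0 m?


Given values:
  SPL1 = 84.7 dB, r1 = 7.6 m, r2 = 34.0 m
Formula: SPL2 = SPL1 - 20 * log10(r2 / r1)
Compute ratio: r2 / r1 = 34.0 / 7.6 = 4.4737
Compute log10: log10(4.4737) = 0.650667
Compute drop: 20 * 0.650667 = 13.0133
SPL2 = 84.7 - 13.0133 = 71.69

71.69 dB


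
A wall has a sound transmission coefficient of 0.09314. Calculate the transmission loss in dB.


Given values:
  tau = 0.09314
Formula: TL = 10 * log10(1 / tau)
Compute 1 / tau = 1 / 0.09314 = 10.7365
Compute log10(10.7365) = 1.030863
TL = 10 * 1.030863 = 10.31

10.31 dB


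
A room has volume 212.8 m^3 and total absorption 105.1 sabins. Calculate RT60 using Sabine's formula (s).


Given values:
  V = 212.8 m^3
  A = 105.1 sabins
Formula: RT60 = 0.161 * V / A
Numerator: 0.161 * 212.8 = 34.2608
RT60 = 34.2608 / 105.1 = 0.326

0.326 s


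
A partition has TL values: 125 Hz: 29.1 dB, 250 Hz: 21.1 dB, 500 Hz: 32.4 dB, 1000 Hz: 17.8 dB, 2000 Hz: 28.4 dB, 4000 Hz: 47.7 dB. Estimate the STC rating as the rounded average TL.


Given TL values at each frequency:
  125 Hz: 29.1 dB
  250 Hz: 21.1 dB
  500 Hz: 32.4 dB
  1000 Hz: 17.8 dB
  2000 Hz: 28.4 dB
  4000 Hz: 47.7 dB
Formula: STC ~ round(average of TL values)
Sum = 29.1 + 21.1 + 32.4 + 17.8 + 28.4 + 47.7 = 176.5
Average = 176.5 / 6 = 29.42
Rounded: 29

29


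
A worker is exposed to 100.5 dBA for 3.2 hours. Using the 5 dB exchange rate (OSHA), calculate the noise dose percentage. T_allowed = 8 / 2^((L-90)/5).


Given values:
  L = 100.5 dBA, T = 3.2 hours
Formula: T_allowed = 8 / 2^((L - 90) / 5)
Compute exponent: (100.5 - 90) / 5 = 2.1
Compute 2^(2.1) = 4.287094
T_allowed = 8 / 4.287094 = 1.866066 hours
Dose = (T / T_allowed) * 100
Dose = (3.2 / 1.866066) * 100 = 171.48

171.48 %


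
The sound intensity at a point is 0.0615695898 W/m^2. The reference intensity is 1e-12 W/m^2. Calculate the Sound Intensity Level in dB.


Given values:
  I = 0.0615695898 W/m^2
  I_ref = 1e-12 W/m^2
Formula: SIL = 10 * log10(I / I_ref)
Compute ratio: I / I_ref = 61569589800
Compute log10: log10(61569589800) = 10.789366
Multiply: SIL = 10 * 10.789366 = 107.89

107.89 dB


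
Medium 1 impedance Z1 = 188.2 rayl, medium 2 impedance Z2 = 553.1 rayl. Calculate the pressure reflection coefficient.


Given values:
  Z1 = 188.2 rayl, Z2 = 553.1 rayl
Formula: R = (Z2 - Z1) / (Z2 + Z1)
Numerator: Z2 - Z1 = 553.1 - 188.2 = 364.9
Denominator: Z2 + Z1 = 553.1 + 188.2 = 741.3
R = 364.9 / 741.3 = 0.4922

0.4922


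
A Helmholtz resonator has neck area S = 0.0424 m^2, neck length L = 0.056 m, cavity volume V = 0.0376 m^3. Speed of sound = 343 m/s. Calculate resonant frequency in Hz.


Given values:
  S = 0.0424 m^2, L = 0.056 m, V = 0.0376 m^3, c = 343 m/s
Formula: f = (c / (2*pi)) * sqrt(S / (V * L))
Compute V * L = 0.0376 * 0.056 = 0.0021056
Compute S / (V * L) = 0.0424 / 0.0021056 = 20.1368
Compute sqrt(20.1368) = 4.487405
Compute c / (2*pi) = 343 / 6.283185 = 54.590148
f = 54.590148 * 4.487405 = 244.97

244.97 Hz


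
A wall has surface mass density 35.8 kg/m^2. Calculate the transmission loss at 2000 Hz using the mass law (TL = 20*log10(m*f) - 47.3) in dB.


Given values:
  m = 35.8 kg/m^2, f = 2000 Hz
Formula: TL = 20 * log10(m * f) - 47.3
Compute m * f = 35.8 * 2000 = 71600.0
Compute log10(71600.0) = 4.854913
Compute 20 * 4.854913 = 97.0983
TL = 97.0983 - 47.3 = 49.8

49.8 dB


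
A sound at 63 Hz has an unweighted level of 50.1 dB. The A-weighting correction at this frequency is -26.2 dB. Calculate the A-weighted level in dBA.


Given values:
  SPL = 50.1 dB
  A-weighting at 63 Hz = -26.2 dB
Formula: L_A = SPL + A_weight
L_A = 50.1 + (-26.2)
L_A = 23.9

23.9 dBA


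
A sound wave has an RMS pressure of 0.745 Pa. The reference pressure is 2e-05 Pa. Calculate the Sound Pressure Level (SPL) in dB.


Given values:
  p = 0.745 Pa
  p_ref = 2e-05 Pa
Formula: SPL = 20 * log10(p / p_ref)
Compute ratio: p / p_ref = 0.745 / 2e-05 = 37250
Compute log10: log10(37250) = 4.571126
Multiply: SPL = 20 * 4.571126 = 91.42

91.42 dB


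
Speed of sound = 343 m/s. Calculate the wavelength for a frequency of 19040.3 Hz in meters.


Given values:
  c = 343 m/s, f = 19040.3 Hz
Formula: lambda = c / f
lambda = 343 / 19040.3
lambda = 0.018

0.018 m


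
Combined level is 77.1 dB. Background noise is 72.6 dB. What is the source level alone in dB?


Given values:
  L_total = 77.1 dB, L_bg = 72.6 dB
Formula: L_source = 10 * log10(10^(L_total/10) - 10^(L_bg/10))
Convert to linear:
  10^(77.1/10) = 51286138.3991
  10^(72.6/10) = 18197008.5861
Difference: 51286138.3991 - 18197008.5861 = 33089129.813
L_source = 10 * log10(33089129.813) = 75.2

75.2 dB


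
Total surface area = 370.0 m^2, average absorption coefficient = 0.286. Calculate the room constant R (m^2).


Given values:
  S = 370.0 m^2, alpha = 0.286
Formula: R = S * alpha / (1 - alpha)
Numerator: 370.0 * 0.286 = 105.82
Denominator: 1 - 0.286 = 0.714
R = 105.82 / 0.714 = 148.21

148.21 m^2


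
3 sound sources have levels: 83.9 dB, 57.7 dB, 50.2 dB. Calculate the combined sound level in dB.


Formula: L_total = 10 * log10( sum(10^(Li/10)) )
  Source 1: 10^(83.9/10) = 245470891.5685
  Source 2: 10^(57.7/10) = 588843.6554
  Source 3: 10^(50.2/10) = 104712.8548
Sum of linear values = 246164448.0787
L_total = 10 * log10(246164448.0787) = 83.91

83.91 dB


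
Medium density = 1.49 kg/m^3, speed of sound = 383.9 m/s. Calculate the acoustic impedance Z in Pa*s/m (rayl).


Given values:
  rho = 1.49 kg/m^3
  c = 383.9 m/s
Formula: Z = rho * c
Z = 1.49 * 383.9
Z = 572.01

572.01 rayl


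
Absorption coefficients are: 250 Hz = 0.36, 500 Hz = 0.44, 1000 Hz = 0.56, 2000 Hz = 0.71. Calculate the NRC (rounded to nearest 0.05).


Given values:
  a_250 = 0.36, a_500 = 0.44
  a_1000 = 0.56, a_2000 = 0.71
Formula: NRC = (a250 + a500 + a1000 + a2000) / 4
Sum = 0.36 + 0.44 + 0.56 + 0.71 = 2.07
NRC = 2.07 / 4 = 0.5175
Rounded to nearest 0.05: 0.5

0.5


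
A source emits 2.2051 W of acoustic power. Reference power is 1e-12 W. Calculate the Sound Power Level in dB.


Given values:
  W = 2.2051 W
  W_ref = 1e-12 W
Formula: SWL = 10 * log10(W / W_ref)
Compute ratio: W / W_ref = 2205100000000
Compute log10: log10(2205100000000) = 12.343428
Multiply: SWL = 10 * 12.343428 = 123.43

123.43 dB


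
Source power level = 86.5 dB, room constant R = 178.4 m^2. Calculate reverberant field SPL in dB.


Given values:
  Lw = 86.5 dB, R = 178.4 m^2
Formula: SPL = Lw + 10 * log10(4 / R)
Compute 4 / R = 4 / 178.4 = 0.022422
Compute 10 * log10(0.022422) = -16.4933
SPL = 86.5 + (-16.4933) = 70.01

70.01 dB


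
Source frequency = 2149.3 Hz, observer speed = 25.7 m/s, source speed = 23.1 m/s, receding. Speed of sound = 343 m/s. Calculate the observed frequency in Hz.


Given values:
  f_s = 2149.3 Hz, v_o = 25.7 m/s, v_s = 23.1 m/s
  Direction: receding
Formula: f_o = f_s * (c - v_o) / (c + v_s)
Numerator: c - v_o = 343 - 25.7 = 317.3
Denominator: c + v_s = 343 + 23.1 = 366.1
f_o = 2149.3 * 317.3 / 366.1 = 1862.8

1862.8 Hz


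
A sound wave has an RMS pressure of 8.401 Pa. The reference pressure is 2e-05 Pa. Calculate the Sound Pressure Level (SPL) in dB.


Given values:
  p = 8.401 Pa
  p_ref = 2e-05 Pa
Formula: SPL = 20 * log10(p / p_ref)
Compute ratio: p / p_ref = 8.401 / 2e-05 = 420050
Compute log10: log10(420050) = 5.623301
Multiply: SPL = 20 * 5.623301 = 112.47

112.47 dB


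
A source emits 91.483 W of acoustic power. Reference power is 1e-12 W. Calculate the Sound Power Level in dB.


Given values:
  W = 91.483 W
  W_ref = 1e-12 W
Formula: SWL = 10 * log10(W / W_ref)
Compute ratio: W / W_ref = 91483000000000
Compute log10: log10(91483000000000) = 13.96134
Multiply: SWL = 10 * 13.96134 = 139.61

139.61 dB


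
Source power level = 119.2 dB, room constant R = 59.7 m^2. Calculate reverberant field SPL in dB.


Given values:
  Lw = 119.2 dB, R = 59.7 m^2
Formula: SPL = Lw + 10 * log10(4 / R)
Compute 4 / R = 4 / 59.7 = 0.067002
Compute 10 * log10(0.067002) = -11.7391
SPL = 119.2 + (-11.7391) = 107.46

107.46 dB


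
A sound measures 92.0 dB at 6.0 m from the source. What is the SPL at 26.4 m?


Given values:
  SPL1 = 92.0 dB, r1 = 6.0 m, r2 = 26.4 m
Formula: SPL2 = SPL1 - 20 * log10(r2 / r1)
Compute ratio: r2 / r1 = 26.4 / 6.0 = 4.4
Compute log10: log10(4.4) = 0.643453
Compute drop: 20 * 0.643453 = 12.8691
SPL2 = 92.0 - 12.8691 = 79.13

79.13 dB


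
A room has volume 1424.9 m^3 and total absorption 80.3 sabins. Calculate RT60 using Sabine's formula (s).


Given values:
  V = 1424.9 m^3
  A = 80.3 sabins
Formula: RT60 = 0.161 * V / A
Numerator: 0.161 * 1424.9 = 229.4089
RT60 = 229.4089 / 80.3 = 2.857

2.857 s


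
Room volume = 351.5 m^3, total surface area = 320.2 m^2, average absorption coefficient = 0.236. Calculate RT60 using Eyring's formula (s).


Given values:
  V = 351.5 m^3, S = 320.2 m^2, alpha = 0.236
Formula: RT60 = 0.161 * V / (-S * ln(1 - alpha))
Compute ln(1 - 0.236) = ln(0.764) = -0.269187
Denominator: -320.2 * -0.269187 = 86.1937
Numerator: 0.161 * 351.5 = 56.5915
RT60 = 56.5915 / 86.1937 = 0.657

0.657 s


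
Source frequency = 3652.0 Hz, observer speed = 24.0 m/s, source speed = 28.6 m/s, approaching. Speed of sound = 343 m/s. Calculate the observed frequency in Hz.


Given values:
  f_s = 3652.0 Hz, v_o = 24.0 m/s, v_s = 28.6 m/s
  Direction: approaching
Formula: f_o = f_s * (c + v_o) / (c - v_s)
Numerator: c + v_o = 343 + 24.0 = 367.0
Denominator: c - v_s = 343 - 28.6 = 314.4
f_o = 3652.0 * 367.0 / 314.4 = 4262.99

4262.99 Hz


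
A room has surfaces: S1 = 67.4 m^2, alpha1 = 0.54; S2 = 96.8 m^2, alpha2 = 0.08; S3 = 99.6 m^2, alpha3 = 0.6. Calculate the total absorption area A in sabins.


Given surfaces:
  Surface 1: 67.4 * 0.54 = 36.396
  Surface 2: 96.8 * 0.08 = 7.744
  Surface 3: 99.6 * 0.6 = 59.76
Formula: A = sum(Si * alpha_i)
A = 36.396 + 7.744 + 59.76
A = 103.9

103.9 sabins


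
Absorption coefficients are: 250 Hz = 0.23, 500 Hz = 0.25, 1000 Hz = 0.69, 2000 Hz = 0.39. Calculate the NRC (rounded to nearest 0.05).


Given values:
  a_250 = 0.23, a_500 = 0.25
  a_1000 = 0.69, a_2000 = 0.39
Formula: NRC = (a250 + a500 + a1000 + a2000) / 4
Sum = 0.23 + 0.25 + 0.69 + 0.39 = 1.56
NRC = 1.56 / 4 = 0.39
Rounded to nearest 0.05: 0.4

0.4


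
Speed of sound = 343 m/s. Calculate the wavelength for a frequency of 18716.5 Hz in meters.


Given values:
  c = 343 m/s, f = 18716.5 Hz
Formula: lambda = c / f
lambda = 343 / 18716.5
lambda = 0.0183

0.0183 m


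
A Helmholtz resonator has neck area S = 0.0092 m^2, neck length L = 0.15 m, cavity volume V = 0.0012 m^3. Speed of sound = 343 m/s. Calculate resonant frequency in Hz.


Given values:
  S = 0.0092 m^2, L = 0.15 m, V = 0.0012 m^3, c = 343 m/s
Formula: f = (c / (2*pi)) * sqrt(S / (V * L))
Compute V * L = 0.0012 * 0.15 = 0.00018
Compute S / (V * L) = 0.0092 / 0.00018 = 51.1111
Compute sqrt(51.1111) = 7.149203
Compute c / (2*pi) = 343 / 6.283185 = 54.590148
f = 54.590148 * 7.149203 = 390.28

390.28 Hz


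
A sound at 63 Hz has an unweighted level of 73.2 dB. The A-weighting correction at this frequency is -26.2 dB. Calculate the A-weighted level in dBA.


Given values:
  SPL = 73.2 dB
  A-weighting at 63 Hz = -26.2 dB
Formula: L_A = SPL + A_weight
L_A = 73.2 + (-26.2)
L_A = 47.0

47.0 dBA


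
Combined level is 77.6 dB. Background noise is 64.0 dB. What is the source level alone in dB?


Given values:
  L_total = 77.6 dB, L_bg = 64.0 dB
Formula: L_source = 10 * log10(10^(L_total/10) - 10^(L_bg/10))
Convert to linear:
  10^(77.6/10) = 57543993.7337
  10^(64.0/10) = 2511886.4315
Difference: 57543993.7337 - 2511886.4315 = 55032107.3022
L_source = 10 * log10(55032107.3022) = 77.41

77.41 dB


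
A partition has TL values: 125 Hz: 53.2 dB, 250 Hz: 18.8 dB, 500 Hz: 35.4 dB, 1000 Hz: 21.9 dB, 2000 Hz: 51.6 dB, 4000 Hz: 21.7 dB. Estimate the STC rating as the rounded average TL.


Given TL values at each frequency:
  125 Hz: 53.2 dB
  250 Hz: 18.8 dB
  500 Hz: 35.4 dB
  1000 Hz: 21.9 dB
  2000 Hz: 51.6 dB
  4000 Hz: 21.7 dB
Formula: STC ~ round(average of TL values)
Sum = 53.2 + 18.8 + 35.4 + 21.9 + 51.6 + 21.7 = 202.6
Average = 202.6 / 6 = 33.77
Rounded: 34

34


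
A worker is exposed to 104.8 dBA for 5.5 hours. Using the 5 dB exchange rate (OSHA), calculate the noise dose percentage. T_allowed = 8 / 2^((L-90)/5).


Given values:
  L = 104.8 dBA, T = 5.5 hours
Formula: T_allowed = 8 / 2^((L - 90) / 5)
Compute exponent: (104.8 - 90) / 5 = 2.96
Compute 2^(2.96) = 7.78124
T_allowed = 8 / 7.78124 = 1.028114 hours
Dose = (T / T_allowed) * 100
Dose = (5.5 / 1.028114) * 100 = 534.96

534.96 %


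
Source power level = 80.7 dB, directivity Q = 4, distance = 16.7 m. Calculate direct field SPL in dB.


Given values:
  Lw = 80.7 dB, Q = 4, r = 16.7 m
Formula: SPL = Lw + 10 * log10(Q / (4 * pi * r^2))
Compute 4 * pi * r^2 = 4 * pi * 16.7^2 = 3504.6351
Compute Q / denom = 4 / 3504.6351 = 0.00114135
Compute 10 * log10(0.00114135) = -29.4258
SPL = 80.7 + (-29.4258) = 51.27

51.27 dB


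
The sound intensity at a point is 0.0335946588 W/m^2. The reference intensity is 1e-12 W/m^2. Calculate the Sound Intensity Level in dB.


Given values:
  I = 0.0335946588 W/m^2
  I_ref = 1e-12 W/m^2
Formula: SIL = 10 * log10(I / I_ref)
Compute ratio: I / I_ref = 33594658800
Compute log10: log10(33594658800) = 10.52627
Multiply: SIL = 10 * 10.52627 = 105.26

105.26 dB


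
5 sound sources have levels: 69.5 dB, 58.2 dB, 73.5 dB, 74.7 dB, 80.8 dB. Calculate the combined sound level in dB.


Formula: L_total = 10 * log10( sum(10^(Li/10)) )
  Source 1: 10^(69.5/10) = 8912509.3813
  Source 2: 10^(58.2/10) = 660693.448
  Source 3: 10^(73.5/10) = 22387211.3857
  Source 4: 10^(74.7/10) = 29512092.2667
  Source 5: 10^(80.8/10) = 120226443.4617
Sum of linear values = 181698949.9434
L_total = 10 * log10(181698949.9434) = 82.59

82.59 dB


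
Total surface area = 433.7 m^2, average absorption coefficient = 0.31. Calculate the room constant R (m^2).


Given values:
  S = 433.7 m^2, alpha = 0.31
Formula: R = S * alpha / (1 - alpha)
Numerator: 433.7 * 0.31 = 134.447
Denominator: 1 - 0.31 = 0.69
R = 134.447 / 0.69 = 194.85

194.85 m^2


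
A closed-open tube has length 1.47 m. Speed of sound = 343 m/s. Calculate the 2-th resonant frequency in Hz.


Given values:
  Tube type: closed-open, L = 1.47 m, c = 343 m/s, n = 2
Formula: f_n = (2n - 1) * c / (4 * L)
Compute 2n - 1 = 2*2 - 1 = 3
Compute 4 * L = 4 * 1.47 = 5.88
f = 3 * 343 / 5.88
f = 175.0

175.0 Hz


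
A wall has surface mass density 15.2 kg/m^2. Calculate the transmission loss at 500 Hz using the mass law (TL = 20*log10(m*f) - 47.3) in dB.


Given values:
  m = 15.2 kg/m^2, f = 500 Hz
Formula: TL = 20 * log10(m * f) - 47.3
Compute m * f = 15.2 * 500 = 7600.0
Compute log10(7600.0) = 3.880814
Compute 20 * 3.880814 = 77.6163
TL = 77.6163 - 47.3 = 30.32

30.32 dB


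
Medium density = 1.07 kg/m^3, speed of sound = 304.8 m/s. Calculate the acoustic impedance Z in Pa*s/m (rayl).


Given values:
  rho = 1.07 kg/m^3
  c = 304.8 m/s
Formula: Z = rho * c
Z = 1.07 * 304.8
Z = 326.14

326.14 rayl


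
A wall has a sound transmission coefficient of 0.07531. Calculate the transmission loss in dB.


Given values:
  tau = 0.07531
Formula: TL = 10 * log10(1 / tau)
Compute 1 / tau = 1 / 0.07531 = 13.2784
Compute log10(13.2784) = 1.123146
TL = 10 * 1.123146 = 11.23

11.23 dB


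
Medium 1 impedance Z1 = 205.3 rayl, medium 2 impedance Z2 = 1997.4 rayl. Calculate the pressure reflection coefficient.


Given values:
  Z1 = 205.3 rayl, Z2 = 1997.4 rayl
Formula: R = (Z2 - Z1) / (Z2 + Z1)
Numerator: Z2 - Z1 = 1997.4 - 205.3 = 1792.1
Denominator: Z2 + Z1 = 1997.4 + 205.3 = 2202.7
R = 1792.1 / 2202.7 = 0.8136

0.8136


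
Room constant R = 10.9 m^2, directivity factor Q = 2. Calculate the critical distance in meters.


Given values:
  R = 10.9 m^2, Q = 2
Formula: d_c = 0.141 * sqrt(Q * R)
Compute Q * R = 2 * 10.9 = 21.8
Compute sqrt(21.8) = 4.669
d_c = 0.141 * 4.669 = 0.658

0.658 m


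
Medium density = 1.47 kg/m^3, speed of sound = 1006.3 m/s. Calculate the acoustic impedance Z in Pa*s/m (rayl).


Given values:
  rho = 1.47 kg/m^3
  c = 1006.3 m/s
Formula: Z = rho * c
Z = 1.47 * 1006.3
Z = 1479.26

1479.26 rayl


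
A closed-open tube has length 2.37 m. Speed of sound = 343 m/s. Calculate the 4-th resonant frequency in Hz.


Given values:
  Tube type: closed-open, L = 2.37 m, c = 343 m/s, n = 4
Formula: f_n = (2n - 1) * c / (4 * L)
Compute 2n - 1 = 2*4 - 1 = 7
Compute 4 * L = 4 * 2.37 = 9.48
f = 7 * 343 / 9.48
f = 253.27

253.27 Hz


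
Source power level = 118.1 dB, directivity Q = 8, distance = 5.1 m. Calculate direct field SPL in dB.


Given values:
  Lw = 118.1 dB, Q = 8, r = 5.1 m
Formula: SPL = Lw + 10 * log10(Q / (4 * pi * r^2))
Compute 4 * pi * r^2 = 4 * pi * 5.1^2 = 326.8513
Compute Q / denom = 8 / 326.8513 = 0.02447596
Compute 10 * log10(0.02447596) = -16.1126
SPL = 118.1 + (-16.1126) = 101.99

101.99 dB


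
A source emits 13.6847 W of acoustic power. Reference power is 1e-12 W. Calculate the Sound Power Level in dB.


Given values:
  W = 13.6847 W
  W_ref = 1e-12 W
Formula: SWL = 10 * log10(W / W_ref)
Compute ratio: W / W_ref = 13684700000000
Compute log10: log10(13684700000000) = 13.136235
Multiply: SWL = 10 * 13.136235 = 131.36

131.36 dB


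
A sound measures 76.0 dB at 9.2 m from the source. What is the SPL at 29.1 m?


Given values:
  SPL1 = 76.0 dB, r1 = 9.2 m, r2 = 29.1 m
Formula: SPL2 = SPL1 - 20 * log10(r2 / r1)
Compute ratio: r2 / r1 = 29.1 / 9.2 = 3.163
Compute log10: log10(3.163) = 0.500099
Compute drop: 20 * 0.500099 = 10.002
SPL2 = 76.0 - 10.002 = 66.0

66.0 dB


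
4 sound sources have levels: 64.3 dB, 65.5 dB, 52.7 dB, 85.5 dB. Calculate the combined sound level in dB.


Formula: L_total = 10 * log10( sum(10^(Li/10)) )
  Source 1: 10^(64.3/10) = 2691534.8039
  Source 2: 10^(65.5/10) = 3548133.8923
  Source 3: 10^(52.7/10) = 186208.7137
  Source 4: 10^(85.5/10) = 354813389.2336
Sum of linear values = 361239266.6435
L_total = 10 * log10(361239266.6435) = 85.58

85.58 dB


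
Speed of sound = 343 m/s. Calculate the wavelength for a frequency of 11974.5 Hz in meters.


Given values:
  c = 343 m/s, f = 11974.5 Hz
Formula: lambda = c / f
lambda = 343 / 11974.5
lambda = 0.0286

0.0286 m


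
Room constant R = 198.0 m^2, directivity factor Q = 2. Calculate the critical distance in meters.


Given values:
  R = 198.0 m^2, Q = 2
Formula: d_c = 0.141 * sqrt(Q * R)
Compute Q * R = 2 * 198.0 = 396.0
Compute sqrt(396.0) = 19.8997
d_c = 0.141 * 19.8997 = 2.806

2.806 m


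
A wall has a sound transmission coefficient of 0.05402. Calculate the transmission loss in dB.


Given values:
  tau = 0.05402
Formula: TL = 10 * log10(1 / tau)
Compute 1 / tau = 1 / 0.05402 = 18.5117
Compute log10(18.5117) = 1.267446
TL = 10 * 1.267446 = 12.67

12.67 dB


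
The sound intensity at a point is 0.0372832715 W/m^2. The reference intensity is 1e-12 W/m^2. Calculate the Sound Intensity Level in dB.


Given values:
  I = 0.0372832715 W/m^2
  I_ref = 1e-12 W/m^2
Formula: SIL = 10 * log10(I / I_ref)
Compute ratio: I / I_ref = 37283271500
Compute log10: log10(37283271500) = 10.571514
Multiply: SIL = 10 * 10.571514 = 105.72

105.72 dB


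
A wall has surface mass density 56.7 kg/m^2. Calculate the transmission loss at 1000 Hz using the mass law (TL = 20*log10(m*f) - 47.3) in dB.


Given values:
  m = 56.7 kg/m^2, f = 1000 Hz
Formula: TL = 20 * log10(m * f) - 47.3
Compute m * f = 56.7 * 1000 = 56700.0
Compute log10(56700.0) = 4.753583
Compute 20 * 4.753583 = 95.0717
TL = 95.0717 - 47.3 = 47.77

47.77 dB


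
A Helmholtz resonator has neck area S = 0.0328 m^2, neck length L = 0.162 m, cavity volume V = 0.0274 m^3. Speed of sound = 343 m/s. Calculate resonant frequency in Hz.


Given values:
  S = 0.0328 m^2, L = 0.162 m, V = 0.0274 m^3, c = 343 m/s
Formula: f = (c / (2*pi)) * sqrt(S / (V * L))
Compute V * L = 0.0274 * 0.162 = 0.0044388
Compute S / (V * L) = 0.0328 / 0.0044388 = 7.3894
Compute sqrt(7.3894) = 2.718345
Compute c / (2*pi) = 343 / 6.283185 = 54.590148
f = 54.590148 * 2.718345 = 148.39

148.39 Hz


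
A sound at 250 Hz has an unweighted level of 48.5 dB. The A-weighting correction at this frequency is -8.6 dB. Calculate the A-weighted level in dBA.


Given values:
  SPL = 48.5 dB
  A-weighting at 250 Hz = -8.6 dB
Formula: L_A = SPL + A_weight
L_A = 48.5 + (-8.6)
L_A = 39.9

39.9 dBA


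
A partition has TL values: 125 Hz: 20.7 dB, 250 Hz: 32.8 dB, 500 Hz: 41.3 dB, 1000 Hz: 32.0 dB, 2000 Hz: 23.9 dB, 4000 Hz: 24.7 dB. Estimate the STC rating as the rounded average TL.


Given TL values at each frequency:
  125 Hz: 20.7 dB
  250 Hz: 32.8 dB
  500 Hz: 41.3 dB
  1000 Hz: 32.0 dB
  2000 Hz: 23.9 dB
  4000 Hz: 24.7 dB
Formula: STC ~ round(average of TL values)
Sum = 20.7 + 32.8 + 41.3 + 32.0 + 23.9 + 24.7 = 175.4
Average = 175.4 / 6 = 29.23
Rounded: 29

29


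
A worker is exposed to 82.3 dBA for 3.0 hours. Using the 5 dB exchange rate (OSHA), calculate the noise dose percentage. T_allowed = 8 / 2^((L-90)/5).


Given values:
  L = 82.3 dBA, T = 3.0 hours
Formula: T_allowed = 8 / 2^((L - 90) / 5)
Compute exponent: (82.3 - 90) / 5 = -1.54
Compute 2^(-1.54) = 0.343885
T_allowed = 8 / 0.343885 = 23.263591 hours
Dose = (T / T_allowed) * 100
Dose = (3.0 / 23.263591) * 100 = 12.9

12.9 %


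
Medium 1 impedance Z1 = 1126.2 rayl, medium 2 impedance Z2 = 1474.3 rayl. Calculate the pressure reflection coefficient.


Given values:
  Z1 = 1126.2 rayl, Z2 = 1474.3 rayl
Formula: R = (Z2 - Z1) / (Z2 + Z1)
Numerator: Z2 - Z1 = 1474.3 - 1126.2 = 348.1
Denominator: Z2 + Z1 = 1474.3 + 1126.2 = 2600.5
R = 348.1 / 2600.5 = 0.1339

0.1339


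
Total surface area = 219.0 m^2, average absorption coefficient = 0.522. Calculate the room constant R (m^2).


Given values:
  S = 219.0 m^2, alpha = 0.522
Formula: R = S * alpha / (1 - alpha)
Numerator: 219.0 * 0.522 = 114.318
Denominator: 1 - 0.522 = 0.478
R = 114.318 / 0.478 = 239.16

239.16 m^2


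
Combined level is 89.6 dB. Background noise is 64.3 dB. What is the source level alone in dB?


Given values:
  L_total = 89.6 dB, L_bg = 64.3 dB
Formula: L_source = 10 * log10(10^(L_total/10) - 10^(L_bg/10))
Convert to linear:
  10^(89.6/10) = 912010839.3559
  10^(64.3/10) = 2691534.8039
Difference: 912010839.3559 - 2691534.8039 = 909319304.552
L_source = 10 * log10(909319304.552) = 89.59

89.59 dB


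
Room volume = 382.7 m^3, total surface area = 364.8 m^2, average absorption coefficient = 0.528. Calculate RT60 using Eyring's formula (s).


Given values:
  V = 382.7 m^3, S = 364.8 m^2, alpha = 0.528
Formula: RT60 = 0.161 * V / (-S * ln(1 - alpha))
Compute ln(1 - 0.528) = ln(0.472) = -0.750776
Denominator: -364.8 * -0.750776 = 273.8831
Numerator: 0.161 * 382.7 = 61.6147
RT60 = 61.6147 / 273.8831 = 0.225

0.225 s


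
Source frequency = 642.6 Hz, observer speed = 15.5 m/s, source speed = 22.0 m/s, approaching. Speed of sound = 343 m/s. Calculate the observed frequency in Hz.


Given values:
  f_s = 642.6 Hz, v_o = 15.5 m/s, v_s = 22.0 m/s
  Direction: approaching
Formula: f_o = f_s * (c + v_o) / (c - v_s)
Numerator: c + v_o = 343 + 15.5 = 358.5
Denominator: c - v_s = 343 - 22.0 = 321.0
f_o = 642.6 * 358.5 / 321.0 = 717.67

717.67 Hz


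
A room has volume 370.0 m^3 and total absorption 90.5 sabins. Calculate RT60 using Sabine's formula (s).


Given values:
  V = 370.0 m^3
  A = 90.5 sabins
Formula: RT60 = 0.161 * V / A
Numerator: 0.161 * 370.0 = 59.57
RT60 = 59.57 / 90.5 = 0.658

0.658 s


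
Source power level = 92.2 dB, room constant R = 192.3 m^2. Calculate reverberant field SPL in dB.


Given values:
  Lw = 92.2 dB, R = 192.3 m^2
Formula: SPL = Lw + 10 * log10(4 / R)
Compute 4 / R = 4 / 192.3 = 0.020801
Compute 10 * log10(0.020801) = -16.8192
SPL = 92.2 + (-16.8192) = 75.38

75.38 dB


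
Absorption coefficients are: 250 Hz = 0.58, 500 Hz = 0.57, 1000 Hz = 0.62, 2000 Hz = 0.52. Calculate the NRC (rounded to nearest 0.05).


Given values:
  a_250 = 0.58, a_500 = 0.57
  a_1000 = 0.62, a_2000 = 0.52
Formula: NRC = (a250 + a500 + a1000 + a2000) / 4
Sum = 0.58 + 0.57 + 0.62 + 0.52 = 2.29
NRC = 2.29 / 4 = 0.5725
Rounded to nearest 0.05: 0.55

0.55


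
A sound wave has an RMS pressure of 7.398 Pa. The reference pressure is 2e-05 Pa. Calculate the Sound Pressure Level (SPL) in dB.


Given values:
  p = 7.398 Pa
  p_ref = 2e-05 Pa
Formula: SPL = 20 * log10(p / p_ref)
Compute ratio: p / p_ref = 7.398 / 2e-05 = 369900
Compute log10: log10(369900) = 5.568084
Multiply: SPL = 20 * 5.568084 = 111.36

111.36 dB


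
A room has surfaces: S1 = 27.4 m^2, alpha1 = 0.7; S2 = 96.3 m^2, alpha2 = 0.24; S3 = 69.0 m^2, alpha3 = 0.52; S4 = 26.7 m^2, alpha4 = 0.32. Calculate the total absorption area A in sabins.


Given surfaces:
  Surface 1: 27.4 * 0.7 = 19.18
  Surface 2: 96.3 * 0.24 = 23.112
  Surface 3: 69.0 * 0.52 = 35.88
  Surface 4: 26.7 * 0.32 = 8.544
Formula: A = sum(Si * alpha_i)
A = 19.18 + 23.112 + 35.88 + 8.544
A = 86.72

86.72 sabins


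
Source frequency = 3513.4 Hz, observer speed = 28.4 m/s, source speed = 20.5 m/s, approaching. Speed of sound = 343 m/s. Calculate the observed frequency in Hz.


Given values:
  f_s = 3513.4 Hz, v_o = 28.4 m/s, v_s = 20.5 m/s
  Direction: approaching
Formula: f_o = f_s * (c + v_o) / (c - v_s)
Numerator: c + v_o = 343 + 28.4 = 371.4
Denominator: c - v_s = 343 - 20.5 = 322.5
f_o = 3513.4 * 371.4 / 322.5 = 4046.13

4046.13 Hz


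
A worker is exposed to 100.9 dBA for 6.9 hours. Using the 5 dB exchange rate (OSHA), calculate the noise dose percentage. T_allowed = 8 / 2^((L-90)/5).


Given values:
  L = 100.9 dBA, T = 6.9 hours
Formula: T_allowed = 8 / 2^((L - 90) / 5)
Compute exponent: (100.9 - 90) / 5 = 2.18
Compute 2^(2.18) = 4.531536
T_allowed = 8 / 4.531536 = 1.765406 hours
Dose = (T / T_allowed) * 100
Dose = (6.9 / 1.765406) * 100 = 390.84

390.84 %


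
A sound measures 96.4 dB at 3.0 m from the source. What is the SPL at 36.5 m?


Given values:
  SPL1 = 96.4 dB, r1 = 3.0 m, r2 = 36.5 m
Formula: SPL2 = SPL1 - 20 * log10(r2 / r1)
Compute ratio: r2 / r1 = 36.5 / 3.0 = 12.1667
Compute log10: log10(12.1667) = 1.085173
Compute drop: 20 * 1.085173 = 21.7035
SPL2 = 96.4 - 21.7035 = 74.7

74.7 dB


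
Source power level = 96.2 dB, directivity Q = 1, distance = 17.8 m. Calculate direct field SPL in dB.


Given values:
  Lw = 96.2 dB, Q = 1, r = 17.8 m
Formula: SPL = Lw + 10 * log10(Q / (4 * pi * r^2))
Compute 4 * pi * r^2 = 4 * pi * 17.8^2 = 3981.5289
Compute Q / denom = 1 / 3981.5289 = 0.00025116
Compute 10 * log10(0.00025116) = -36.0005
SPL = 96.2 + (-36.0005) = 60.2

60.2 dB


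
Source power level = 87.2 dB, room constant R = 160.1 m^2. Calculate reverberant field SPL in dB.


Given values:
  Lw = 87.2 dB, R = 160.1 m^2
Formula: SPL = Lw + 10 * log10(4 / R)
Compute 4 / R = 4 / 160.1 = 0.024984
Compute 10 * log10(0.024984) = -16.0234
SPL = 87.2 + (-16.0234) = 71.18

71.18 dB


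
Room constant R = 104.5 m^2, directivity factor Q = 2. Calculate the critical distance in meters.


Given values:
  R = 104.5 m^2, Q = 2
Formula: d_c = 0.141 * sqrt(Q * R)
Compute Q * R = 2 * 104.5 = 209.0
Compute sqrt(209.0) = 14.4568
d_c = 0.141 * 14.4568 = 2.038

2.038 m


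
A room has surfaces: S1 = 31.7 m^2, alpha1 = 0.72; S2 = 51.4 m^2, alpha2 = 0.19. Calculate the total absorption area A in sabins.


Given surfaces:
  Surface 1: 31.7 * 0.72 = 22.824
  Surface 2: 51.4 * 0.19 = 9.766
Formula: A = sum(Si * alpha_i)
A = 22.824 + 9.766
A = 32.59

32.59 sabins


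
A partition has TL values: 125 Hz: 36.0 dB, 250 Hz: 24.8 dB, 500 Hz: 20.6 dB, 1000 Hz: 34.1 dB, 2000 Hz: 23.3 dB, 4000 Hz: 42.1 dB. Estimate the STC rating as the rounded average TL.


Given TL values at each frequency:
  125 Hz: 36.0 dB
  250 Hz: 24.8 dB
  500 Hz: 20.6 dB
  1000 Hz: 34.1 dB
  2000 Hz: 23.3 dB
  4000 Hz: 42.1 dB
Formula: STC ~ round(average of TL values)
Sum = 36.0 + 24.8 + 20.6 + 34.1 + 23.3 + 42.1 = 180.9
Average = 180.9 / 6 = 30.15
Rounded: 30

30


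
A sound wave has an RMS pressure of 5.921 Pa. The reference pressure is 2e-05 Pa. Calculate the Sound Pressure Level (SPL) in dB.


Given values:
  p = 5.921 Pa
  p_ref = 2e-05 Pa
Formula: SPL = 20 * log10(p / p_ref)
Compute ratio: p / p_ref = 5.921 / 2e-05 = 296050
Compute log10: log10(296050) = 5.471365
Multiply: SPL = 20 * 5.471365 = 109.43

109.43 dB


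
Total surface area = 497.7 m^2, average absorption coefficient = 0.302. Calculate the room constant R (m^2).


Given values:
  S = 497.7 m^2, alpha = 0.302
Formula: R = S * alpha / (1 - alpha)
Numerator: 497.7 * 0.302 = 150.3054
Denominator: 1 - 0.302 = 0.698
R = 150.3054 / 0.698 = 215.34

215.34 m^2


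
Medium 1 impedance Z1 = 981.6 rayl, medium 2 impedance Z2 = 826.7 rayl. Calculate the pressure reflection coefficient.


Given values:
  Z1 = 981.6 rayl, Z2 = 826.7 rayl
Formula: R = (Z2 - Z1) / (Z2 + Z1)
Numerator: Z2 - Z1 = 826.7 - 981.6 = -154.9
Denominator: Z2 + Z1 = 826.7 + 981.6 = 1808.3
R = -154.9 / 1808.3 = -0.0857

-0.0857


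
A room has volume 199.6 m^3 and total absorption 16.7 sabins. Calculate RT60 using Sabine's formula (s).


Given values:
  V = 199.6 m^3
  A = 16.7 sabins
Formula: RT60 = 0.161 * V / A
Numerator: 0.161 * 199.6 = 32.1356
RT60 = 32.1356 / 16.7 = 1.924

1.924 s


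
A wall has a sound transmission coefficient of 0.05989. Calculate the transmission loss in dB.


Given values:
  tau = 0.05989
Formula: TL = 10 * log10(1 / tau)
Compute 1 / tau = 1 / 0.05989 = 16.6973
Compute log10(16.6973) = 1.222646
TL = 10 * 1.222646 = 12.23

12.23 dB


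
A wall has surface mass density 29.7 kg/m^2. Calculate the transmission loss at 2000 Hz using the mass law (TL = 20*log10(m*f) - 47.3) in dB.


Given values:
  m = 29.7 kg/m^2, f = 2000 Hz
Formula: TL = 20 * log10(m * f) - 47.3
Compute m * f = 29.7 * 2000 = 59400.0
Compute log10(59400.0) = 4.773786
Compute 20 * 4.773786 = 95.4757
TL = 95.4757 - 47.3 = 48.18

48.18 dB


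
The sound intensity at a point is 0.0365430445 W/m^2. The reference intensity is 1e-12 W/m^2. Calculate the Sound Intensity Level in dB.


Given values:
  I = 0.0365430445 W/m^2
  I_ref = 1e-12 W/m^2
Formula: SIL = 10 * log10(I / I_ref)
Compute ratio: I / I_ref = 36543044500
Compute log10: log10(36543044500) = 10.562805
Multiply: SIL = 10 * 10.562805 = 105.63

105.63 dB


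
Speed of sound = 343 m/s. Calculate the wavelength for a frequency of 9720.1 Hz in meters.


Given values:
  c = 343 m/s, f = 9720.1 Hz
Formula: lambda = c / f
lambda = 343 / 9720.1
lambda = 0.0353

0.0353 m


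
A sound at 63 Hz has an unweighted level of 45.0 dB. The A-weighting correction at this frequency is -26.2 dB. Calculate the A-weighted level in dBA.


Given values:
  SPL = 45.0 dB
  A-weighting at 63 Hz = -26.2 dB
Formula: L_A = SPL + A_weight
L_A = 45.0 + (-26.2)
L_A = 18.8

18.8 dBA


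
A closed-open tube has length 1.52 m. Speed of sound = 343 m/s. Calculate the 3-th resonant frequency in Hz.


Given values:
  Tube type: closed-open, L = 1.52 m, c = 343 m/s, n = 3
Formula: f_n = (2n - 1) * c / (4 * L)
Compute 2n - 1 = 2*3 - 1 = 5
Compute 4 * L = 4 * 1.52 = 6.08
f = 5 * 343 / 6.08
f = 282.07

282.07 Hz


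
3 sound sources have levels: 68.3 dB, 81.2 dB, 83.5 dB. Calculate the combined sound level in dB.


Formula: L_total = 10 * log10( sum(10^(Li/10)) )
  Source 1: 10^(68.3/10) = 6760829.7539
  Source 2: 10^(81.2/10) = 131825673.8556
  Source 3: 10^(83.5/10) = 223872113.8568
Sum of linear values = 362458617.4663
L_total = 10 * log10(362458617.4663) = 85.59

85.59 dB


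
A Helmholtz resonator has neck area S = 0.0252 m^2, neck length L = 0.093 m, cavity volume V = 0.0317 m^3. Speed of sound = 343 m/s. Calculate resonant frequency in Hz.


Given values:
  S = 0.0252 m^2, L = 0.093 m, V = 0.0317 m^3, c = 343 m/s
Formula: f = (c / (2*pi)) * sqrt(S / (V * L))
Compute V * L = 0.0317 * 0.093 = 0.0029481
Compute S / (V * L) = 0.0252 / 0.0029481 = 8.5479
Compute sqrt(8.5479) = 2.923679
Compute c / (2*pi) = 343 / 6.283185 = 54.590148
f = 54.590148 * 2.923679 = 159.6

159.6 Hz


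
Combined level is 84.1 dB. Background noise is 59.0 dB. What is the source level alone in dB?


Given values:
  L_total = 84.1 dB, L_bg = 59.0 dB
Formula: L_source = 10 * log10(10^(L_total/10) - 10^(L_bg/10))
Convert to linear:
  10^(84.1/10) = 257039578.2769
  10^(59.0/10) = 794328.2347
Difference: 257039578.2769 - 794328.2347 = 256245250.0422
L_source = 10 * log10(256245250.0422) = 84.09

84.09 dB


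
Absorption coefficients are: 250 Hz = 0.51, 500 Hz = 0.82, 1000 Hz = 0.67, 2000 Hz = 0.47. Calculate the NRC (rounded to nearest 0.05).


Given values:
  a_250 = 0.51, a_500 = 0.82
  a_1000 = 0.67, a_2000 = 0.47
Formula: NRC = (a250 + a500 + a1000 + a2000) / 4
Sum = 0.51 + 0.82 + 0.67 + 0.47 = 2.47
NRC = 2.47 / 4 = 0.6175
Rounded to nearest 0.05: 0.6

0.6


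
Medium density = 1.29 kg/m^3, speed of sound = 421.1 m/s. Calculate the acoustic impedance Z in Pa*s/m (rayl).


Given values:
  rho = 1.29 kg/m^3
  c = 421.1 m/s
Formula: Z = rho * c
Z = 1.29 * 421.1
Z = 543.22

543.22 rayl


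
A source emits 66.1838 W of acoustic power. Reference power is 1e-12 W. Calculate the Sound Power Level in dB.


Given values:
  W = 66.1838 W
  W_ref = 1e-12 W
Formula: SWL = 10 * log10(W / W_ref)
Compute ratio: W / W_ref = 66183800000000
Compute log10: log10(66183800000000) = 13.820752
Multiply: SWL = 10 * 13.820752 = 138.21

138.21 dB


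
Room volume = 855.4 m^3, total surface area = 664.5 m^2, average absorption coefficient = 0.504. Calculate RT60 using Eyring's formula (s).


Given values:
  V = 855.4 m^3, S = 664.5 m^2, alpha = 0.504
Formula: RT60 = 0.161 * V / (-S * ln(1 - alpha))
Compute ln(1 - 0.504) = ln(0.496) = -0.701179
Denominator: -664.5 * -0.701179 = 465.9334
Numerator: 0.161 * 855.4 = 137.7194
RT60 = 137.7194 / 465.9334 = 0.296

0.296 s


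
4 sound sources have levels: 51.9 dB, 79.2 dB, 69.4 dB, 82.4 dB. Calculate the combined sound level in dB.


Formula: L_total = 10 * log10( sum(10^(Li/10)) )
  Source 1: 10^(51.9/10) = 154881.6619
  Source 2: 10^(79.2/10) = 83176377.1103
  Source 3: 10^(69.4/10) = 8709635.8996
  Source 4: 10^(82.4/10) = 173780082.8749
Sum of linear values = 265820977.5467
L_total = 10 * log10(265820977.5467) = 84.25

84.25 dB


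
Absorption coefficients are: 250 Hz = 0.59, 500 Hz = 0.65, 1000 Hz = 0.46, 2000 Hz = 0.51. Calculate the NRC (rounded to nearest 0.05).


Given values:
  a_250 = 0.59, a_500 = 0.65
  a_1000 = 0.46, a_2000 = 0.51
Formula: NRC = (a250 + a500 + a1000 + a2000) / 4
Sum = 0.59 + 0.65 + 0.46 + 0.51 = 2.21
NRC = 2.21 / 4 = 0.5525
Rounded to nearest 0.05: 0.55

0.55


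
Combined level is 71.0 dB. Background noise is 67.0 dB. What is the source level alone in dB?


Given values:
  L_total = 71.0 dB, L_bg = 67.0 dB
Formula: L_source = 10 * log10(10^(L_total/10) - 10^(L_bg/10))
Convert to linear:
  10^(71.0/10) = 12589254.1179
  10^(67.0/10) = 5011872.3363
Difference: 12589254.1179 - 5011872.3363 = 7577381.7816
L_source = 10 * log10(7577381.7816) = 68.8

68.8 dB


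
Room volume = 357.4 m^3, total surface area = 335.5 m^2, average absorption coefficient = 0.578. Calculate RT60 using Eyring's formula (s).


Given values:
  V = 357.4 m^3, S = 335.5 m^2, alpha = 0.578
Formula: RT60 = 0.161 * V / (-S * ln(1 - alpha))
Compute ln(1 - 0.578) = ln(0.422) = -0.86275
Denominator: -335.5 * -0.86275 = 289.4526
Numerator: 0.161 * 357.4 = 57.5414
RT60 = 57.5414 / 289.4526 = 0.199

0.199 s


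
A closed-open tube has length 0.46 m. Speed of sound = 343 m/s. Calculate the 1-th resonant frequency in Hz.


Given values:
  Tube type: closed-open, L = 0.46 m, c = 343 m/s, n = 1
Formula: f_n = (2n - 1) * c / (4 * L)
Compute 2n - 1 = 2*1 - 1 = 1
Compute 4 * L = 4 * 0.46 = 1.84
f = 1 * 343 / 1.84
f = 186.41

186.41 Hz


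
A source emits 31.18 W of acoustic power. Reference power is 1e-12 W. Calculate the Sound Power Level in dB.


Given values:
  W = 31.18 W
  W_ref = 1e-12 W
Formula: SWL = 10 * log10(W / W_ref)
Compute ratio: W / W_ref = 31180000000000
Compute log10: log10(31180000000000) = 13.493876
Multiply: SWL = 10 * 13.493876 = 134.94

134.94 dB


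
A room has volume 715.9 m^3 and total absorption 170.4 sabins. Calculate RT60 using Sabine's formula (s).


Given values:
  V = 715.9 m^3
  A = 170.4 sabins
Formula: RT60 = 0.161 * V / A
Numerator: 0.161 * 715.9 = 115.2599
RT60 = 115.2599 / 170.4 = 0.676

0.676 s


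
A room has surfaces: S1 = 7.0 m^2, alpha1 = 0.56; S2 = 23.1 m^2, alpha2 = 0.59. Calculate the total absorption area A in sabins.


Given surfaces:
  Surface 1: 7.0 * 0.56 = 3.92
  Surface 2: 23.1 * 0.59 = 13.629
Formula: A = sum(Si * alpha_i)
A = 3.92 + 13.629
A = 17.55

17.55 sabins


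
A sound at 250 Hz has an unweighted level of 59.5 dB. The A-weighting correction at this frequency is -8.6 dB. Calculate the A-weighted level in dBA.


Given values:
  SPL = 59.5 dB
  A-weighting at 250 Hz = -8.6 dB
Formula: L_A = SPL + A_weight
L_A = 59.5 + (-8.6)
L_A = 50.9

50.9 dBA


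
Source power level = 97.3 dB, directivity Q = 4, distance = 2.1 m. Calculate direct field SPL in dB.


Given values:
  Lw = 97.3 dB, Q = 4, r = 2.1 m
Formula: SPL = Lw + 10 * log10(Q / (4 * pi * r^2))
Compute 4 * pi * r^2 = 4 * pi * 2.1^2 = 55.4177
Compute Q / denom = 4 / 55.4177 = 0.07217911
Compute 10 * log10(0.07217911) = -11.4159
SPL = 97.3 + (-11.4159) = 85.88

85.88 dB


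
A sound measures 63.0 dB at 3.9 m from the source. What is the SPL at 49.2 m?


Given values:
  SPL1 = 63.0 dB, r1 = 3.9 m, r2 = 49.2 m
Formula: SPL2 = SPL1 - 20 * log10(r2 / r1)
Compute ratio: r2 / r1 = 49.2 / 3.9 = 12.6154
Compute log10: log10(12.6154) = 1.100901
Compute drop: 20 * 1.100901 = 22.018
SPL2 = 63.0 - 22.018 = 40.98

40.98 dB


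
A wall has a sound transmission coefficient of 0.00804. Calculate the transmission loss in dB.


Given values:
  tau = 0.00804
Formula: TL = 10 * log10(1 / tau)
Compute 1 / tau = 1 / 0.00804 = 124.3781
Compute log10(124.3781) = 2.094744
TL = 10 * 2.094744 = 20.95

20.95 dB


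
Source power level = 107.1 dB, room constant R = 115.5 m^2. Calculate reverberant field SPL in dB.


Given values:
  Lw = 107.1 dB, R = 115.5 m^2
Formula: SPL = Lw + 10 * log10(4 / R)
Compute 4 / R = 4 / 115.5 = 0.034632
Compute 10 * log10(0.034632) = -14.6052
SPL = 107.1 + (-14.6052) = 92.49

92.49 dB
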